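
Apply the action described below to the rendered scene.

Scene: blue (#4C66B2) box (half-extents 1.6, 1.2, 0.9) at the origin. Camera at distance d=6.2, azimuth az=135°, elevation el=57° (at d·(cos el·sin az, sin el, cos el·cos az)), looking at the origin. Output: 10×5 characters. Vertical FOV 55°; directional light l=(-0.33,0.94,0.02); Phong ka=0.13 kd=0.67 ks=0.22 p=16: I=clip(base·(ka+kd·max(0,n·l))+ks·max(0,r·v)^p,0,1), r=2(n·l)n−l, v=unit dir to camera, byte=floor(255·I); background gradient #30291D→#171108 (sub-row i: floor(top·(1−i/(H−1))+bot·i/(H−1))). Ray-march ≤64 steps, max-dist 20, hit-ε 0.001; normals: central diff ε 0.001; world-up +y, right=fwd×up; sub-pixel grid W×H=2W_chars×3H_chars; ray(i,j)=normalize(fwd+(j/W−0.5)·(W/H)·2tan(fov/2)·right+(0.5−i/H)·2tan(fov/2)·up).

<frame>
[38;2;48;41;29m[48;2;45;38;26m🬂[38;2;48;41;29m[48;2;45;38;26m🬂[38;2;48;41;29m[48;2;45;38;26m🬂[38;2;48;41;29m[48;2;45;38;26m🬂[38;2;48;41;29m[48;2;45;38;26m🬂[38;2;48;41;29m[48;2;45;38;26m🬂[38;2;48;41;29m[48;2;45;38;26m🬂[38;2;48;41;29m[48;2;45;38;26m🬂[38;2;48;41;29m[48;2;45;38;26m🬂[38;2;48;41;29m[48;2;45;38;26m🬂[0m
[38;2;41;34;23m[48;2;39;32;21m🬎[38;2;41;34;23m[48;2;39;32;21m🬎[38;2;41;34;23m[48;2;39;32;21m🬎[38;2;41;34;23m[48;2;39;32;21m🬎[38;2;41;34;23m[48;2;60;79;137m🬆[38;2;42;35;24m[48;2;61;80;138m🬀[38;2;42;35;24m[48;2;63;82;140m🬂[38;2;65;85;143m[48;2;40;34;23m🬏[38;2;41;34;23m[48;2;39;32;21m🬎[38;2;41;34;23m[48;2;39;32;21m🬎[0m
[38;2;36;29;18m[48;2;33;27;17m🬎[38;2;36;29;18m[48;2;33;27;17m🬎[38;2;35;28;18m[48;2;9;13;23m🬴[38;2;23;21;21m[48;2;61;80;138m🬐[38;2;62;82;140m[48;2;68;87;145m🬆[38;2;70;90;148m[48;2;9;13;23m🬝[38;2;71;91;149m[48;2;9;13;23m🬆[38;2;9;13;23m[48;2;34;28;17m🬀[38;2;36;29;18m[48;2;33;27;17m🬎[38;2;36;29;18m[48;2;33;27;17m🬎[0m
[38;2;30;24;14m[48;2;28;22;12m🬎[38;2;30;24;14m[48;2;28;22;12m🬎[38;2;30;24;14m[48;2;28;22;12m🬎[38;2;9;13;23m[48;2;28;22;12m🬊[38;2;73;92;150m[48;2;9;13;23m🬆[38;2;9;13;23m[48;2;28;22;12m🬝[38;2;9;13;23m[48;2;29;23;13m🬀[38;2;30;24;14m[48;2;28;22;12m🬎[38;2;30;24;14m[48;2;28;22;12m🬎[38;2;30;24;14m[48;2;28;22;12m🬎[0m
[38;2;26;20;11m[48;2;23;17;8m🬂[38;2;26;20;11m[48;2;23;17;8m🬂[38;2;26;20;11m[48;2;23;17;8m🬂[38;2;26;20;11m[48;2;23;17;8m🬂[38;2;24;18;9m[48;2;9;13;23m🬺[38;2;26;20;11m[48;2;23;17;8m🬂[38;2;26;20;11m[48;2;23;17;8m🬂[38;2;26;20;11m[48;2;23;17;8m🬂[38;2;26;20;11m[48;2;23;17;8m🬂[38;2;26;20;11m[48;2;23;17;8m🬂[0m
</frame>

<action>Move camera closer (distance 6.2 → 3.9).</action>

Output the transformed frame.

<frame>
[38;2;48;41;29m[48;2;45;38;26m🬂[38;2;48;41;29m[48;2;45;38;26m🬂[38;2;48;41;29m[48;2;45;38;26m🬂[38;2;48;41;29m[48;2;45;38;26m🬂[38;2;47;40;28m[48;2;58;77;135m🬎[38;2;48;41;29m[48;2;58;77;135m🬂[38;2;48;41;29m[48;2;57;77;135m🬁[38;2;47;40;28m[48;2;58;78;135m🬊[38;2;58;78;136m[48;2;46;39;27m🬏[38;2;48;41;29m[48;2;45;38;26m🬂[0m
[38;2;41;34;23m[48;2;39;32;21m🬎[38;2;40;34;23m[48;2;57;77;135m🬝[38;2;41;34;23m[48;2;57;77;135m🬆[38;2;57;77;135m[48;2;58;78;136m🬆[38;2;58;78;136m[48;2;60;79;137m🬎[38;2;59;79;136m[48;2;62;82;140m🬎[38;2;60;80;138m[48;2;64;84;142m🬎[38;2;61;80;138m[48;2;65;85;142m🬎[38;2;59;79;137m[48;2;19;19;22m🬆[38;2;41;34;23m[48;2;39;32;21m🬎[0m
[38;2;57;77;135m[48;2;34;28;17m🬉[38;2;57;77;135m[48;2;58;77;135m🬕[38;2;58;77;135m[48;2;59;78;136m🬕[38;2;60;79;137m[48;2;62;82;140m🬕[38;2;62;82;140m[48;2;68;87;145m🬆[38;2;67;87;145m[48;2;76;96;154m🬆[38;2;75;95;152m[48;2;9;13;23m🬝[38;2;70;90;148m[48;2;9;13;23m🬀[38;2;9;13;23m[48;2;34;28;17m🬀[38;2;36;29;18m[48;2;33;27;17m🬎[0m
[38;2;30;24;14m[48;2;28;22;12m🬎[38;2;58;78;135m[48;2;29;23;13m🬁[38;2;28;22;12m[48;2;60;79;137m🬏[38;2;63;83;141m[48;2;68;88;145m🬕[38;2;73;93;150m[48;2;81;101;158m🬕[38;2;85;105;163m[48;2;9;13;23m🬆[38;2;9;13;23m[48;2;28;22;12m🬝[38;2;9;13;23m[48;2;29;23;13m🬀[38;2;30;24;14m[48;2;28;22;12m🬎[38;2;30;24;14m[48;2;28;22;12m🬎[0m
[38;2;26;20;11m[48;2;23;17;8m🬂[38;2;26;20;11m[48;2;23;17;8m🬂[38;2;62;81;139m[48;2;24;18;9m🬁[38;2;67;87;144m[48;2;16;15;15m🬎[38;2;76;96;154m[48;2;9;13;23m🬀[38;2;9;13;23m[48;2;23;17;8m🬆[38;2;26;20;11m[48;2;23;17;8m🬂[38;2;26;20;11m[48;2;23;17;8m🬂[38;2;26;20;11m[48;2;23;17;8m🬂[38;2;26;20;11m[48;2;23;17;8m🬂[0m
</frame>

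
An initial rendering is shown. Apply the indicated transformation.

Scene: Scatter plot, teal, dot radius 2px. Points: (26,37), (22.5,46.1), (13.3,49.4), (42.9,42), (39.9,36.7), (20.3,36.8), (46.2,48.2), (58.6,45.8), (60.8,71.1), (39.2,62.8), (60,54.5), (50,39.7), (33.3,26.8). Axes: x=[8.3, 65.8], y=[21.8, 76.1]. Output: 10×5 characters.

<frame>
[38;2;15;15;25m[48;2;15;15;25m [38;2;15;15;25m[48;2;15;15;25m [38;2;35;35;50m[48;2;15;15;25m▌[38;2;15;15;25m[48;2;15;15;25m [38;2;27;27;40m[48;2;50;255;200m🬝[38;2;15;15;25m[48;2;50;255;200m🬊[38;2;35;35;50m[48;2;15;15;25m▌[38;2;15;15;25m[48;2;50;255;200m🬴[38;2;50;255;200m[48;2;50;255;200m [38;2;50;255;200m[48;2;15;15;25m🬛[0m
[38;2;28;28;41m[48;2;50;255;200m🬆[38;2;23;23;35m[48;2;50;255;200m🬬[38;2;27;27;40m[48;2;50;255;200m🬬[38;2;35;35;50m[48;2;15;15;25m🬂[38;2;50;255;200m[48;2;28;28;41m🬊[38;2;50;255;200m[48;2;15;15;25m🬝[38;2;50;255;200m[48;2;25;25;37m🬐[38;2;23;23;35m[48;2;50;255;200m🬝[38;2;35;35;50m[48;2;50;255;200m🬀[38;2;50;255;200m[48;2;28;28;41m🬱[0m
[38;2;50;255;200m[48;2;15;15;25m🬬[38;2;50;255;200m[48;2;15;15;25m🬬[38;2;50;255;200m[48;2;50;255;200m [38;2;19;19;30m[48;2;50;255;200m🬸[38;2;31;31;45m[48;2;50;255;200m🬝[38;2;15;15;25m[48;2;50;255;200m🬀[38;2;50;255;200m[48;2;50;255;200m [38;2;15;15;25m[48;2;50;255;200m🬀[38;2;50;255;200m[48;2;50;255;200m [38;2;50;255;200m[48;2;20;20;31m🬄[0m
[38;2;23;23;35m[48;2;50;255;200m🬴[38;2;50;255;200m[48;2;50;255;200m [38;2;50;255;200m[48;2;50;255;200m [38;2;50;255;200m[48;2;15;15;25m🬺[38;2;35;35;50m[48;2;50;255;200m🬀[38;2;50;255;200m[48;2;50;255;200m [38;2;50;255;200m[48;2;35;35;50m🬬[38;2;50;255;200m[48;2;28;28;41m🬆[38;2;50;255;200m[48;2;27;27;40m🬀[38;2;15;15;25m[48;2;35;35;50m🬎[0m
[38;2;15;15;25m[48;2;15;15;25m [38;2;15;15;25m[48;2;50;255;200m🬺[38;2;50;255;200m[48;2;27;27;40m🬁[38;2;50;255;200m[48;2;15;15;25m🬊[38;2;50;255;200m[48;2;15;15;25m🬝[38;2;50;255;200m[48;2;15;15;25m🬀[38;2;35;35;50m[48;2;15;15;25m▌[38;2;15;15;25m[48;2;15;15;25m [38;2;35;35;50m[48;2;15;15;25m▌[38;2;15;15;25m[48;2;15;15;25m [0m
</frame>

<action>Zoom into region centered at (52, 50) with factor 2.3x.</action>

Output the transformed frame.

<frame>
[38;2;50;255;200m[48;2;15;15;25m🬝[38;2;50;255;200m[48;2;15;15;25m🬀[38;2;35;35;50m[48;2;15;15;25m▌[38;2;15;15;25m[48;2;15;15;25m [38;2;35;35;50m[48;2;15;15;25m▌[38;2;15;15;25m[48;2;15;15;25m [38;2;35;35;50m[48;2;15;15;25m▌[38;2;15;15;25m[48;2;50;255;200m🬝[38;2;35;35;50m[48;2;15;15;25m▌[38;2;15;15;25m[48;2;15;15;25m [0m
[38;2;35;35;50m[48;2;15;15;25m🬂[38;2;35;35;50m[48;2;15;15;25m🬂[38;2;35;35;50m[48;2;15;15;25m🬕[38;2;35;35;50m[48;2;15;15;25m🬂[38;2;35;35;50m[48;2;15;15;25m🬕[38;2;35;35;50m[48;2;15;15;25m🬂[38;2;50;255;200m[48;2;31;31;45m🬇[38;2;50;255;200m[48;2;50;255;200m [38;2;50;255;200m[48;2;25;25;37m🬛[38;2;35;35;50m[48;2;15;15;25m🬂[0m
[38;2;15;15;25m[48;2;35;35;50m🬰[38;2;23;23;35m[48;2;50;255;200m🬝[38;2;35;35;50m[48;2;50;255;200m🬀[38;2;21;21;33m[48;2;50;255;200m🬊[38;2;35;35;50m[48;2;15;15;25m🬛[38;2;15;15;25m[48;2;35;35;50m🬰[38;2;31;31;45m[48;2;50;255;200m🬝[38;2;25;25;37m[48;2;50;255;200m🬈[38;2;35;35;50m[48;2;15;15;25m🬛[38;2;15;15;25m[48;2;35;35;50m🬰[0m
[38;2;15;15;25m[48;2;50;255;200m🬆[38;2;50;255;200m[48;2;15;15;25m🬺[38;2;50;255;200m[48;2;35;35;50m🬙[38;2;50;255;200m[48;2;20;20;31m🬟[38;2;35;35;50m[48;2;15;15;25m🬲[38;2;15;15;25m[48;2;35;35;50m🬎[38;2;50;255;200m[48;2;35;35;50m🬊[38;2;50;255;200m[48;2;35;35;50m🬝[38;2;50;255;200m[48;2;27;27;40m🬀[38;2;15;15;25m[48;2;35;35;50m🬎[0m
[38;2;50;255;200m[48;2;50;255;200m [38;2;50;255;200m[48;2;15;15;25m🬕[38;2;27;27;40m[48;2;50;255;200m🬴[38;2;50;255;200m[48;2;50;255;200m [38;2;50;255;200m[48;2;15;15;25m🬛[38;2;15;15;25m[48;2;15;15;25m [38;2;35;35;50m[48;2;15;15;25m▌[38;2;15;15;25m[48;2;15;15;25m [38;2;35;35;50m[48;2;15;15;25m▌[38;2;15;15;25m[48;2;15;15;25m [0m
</frame>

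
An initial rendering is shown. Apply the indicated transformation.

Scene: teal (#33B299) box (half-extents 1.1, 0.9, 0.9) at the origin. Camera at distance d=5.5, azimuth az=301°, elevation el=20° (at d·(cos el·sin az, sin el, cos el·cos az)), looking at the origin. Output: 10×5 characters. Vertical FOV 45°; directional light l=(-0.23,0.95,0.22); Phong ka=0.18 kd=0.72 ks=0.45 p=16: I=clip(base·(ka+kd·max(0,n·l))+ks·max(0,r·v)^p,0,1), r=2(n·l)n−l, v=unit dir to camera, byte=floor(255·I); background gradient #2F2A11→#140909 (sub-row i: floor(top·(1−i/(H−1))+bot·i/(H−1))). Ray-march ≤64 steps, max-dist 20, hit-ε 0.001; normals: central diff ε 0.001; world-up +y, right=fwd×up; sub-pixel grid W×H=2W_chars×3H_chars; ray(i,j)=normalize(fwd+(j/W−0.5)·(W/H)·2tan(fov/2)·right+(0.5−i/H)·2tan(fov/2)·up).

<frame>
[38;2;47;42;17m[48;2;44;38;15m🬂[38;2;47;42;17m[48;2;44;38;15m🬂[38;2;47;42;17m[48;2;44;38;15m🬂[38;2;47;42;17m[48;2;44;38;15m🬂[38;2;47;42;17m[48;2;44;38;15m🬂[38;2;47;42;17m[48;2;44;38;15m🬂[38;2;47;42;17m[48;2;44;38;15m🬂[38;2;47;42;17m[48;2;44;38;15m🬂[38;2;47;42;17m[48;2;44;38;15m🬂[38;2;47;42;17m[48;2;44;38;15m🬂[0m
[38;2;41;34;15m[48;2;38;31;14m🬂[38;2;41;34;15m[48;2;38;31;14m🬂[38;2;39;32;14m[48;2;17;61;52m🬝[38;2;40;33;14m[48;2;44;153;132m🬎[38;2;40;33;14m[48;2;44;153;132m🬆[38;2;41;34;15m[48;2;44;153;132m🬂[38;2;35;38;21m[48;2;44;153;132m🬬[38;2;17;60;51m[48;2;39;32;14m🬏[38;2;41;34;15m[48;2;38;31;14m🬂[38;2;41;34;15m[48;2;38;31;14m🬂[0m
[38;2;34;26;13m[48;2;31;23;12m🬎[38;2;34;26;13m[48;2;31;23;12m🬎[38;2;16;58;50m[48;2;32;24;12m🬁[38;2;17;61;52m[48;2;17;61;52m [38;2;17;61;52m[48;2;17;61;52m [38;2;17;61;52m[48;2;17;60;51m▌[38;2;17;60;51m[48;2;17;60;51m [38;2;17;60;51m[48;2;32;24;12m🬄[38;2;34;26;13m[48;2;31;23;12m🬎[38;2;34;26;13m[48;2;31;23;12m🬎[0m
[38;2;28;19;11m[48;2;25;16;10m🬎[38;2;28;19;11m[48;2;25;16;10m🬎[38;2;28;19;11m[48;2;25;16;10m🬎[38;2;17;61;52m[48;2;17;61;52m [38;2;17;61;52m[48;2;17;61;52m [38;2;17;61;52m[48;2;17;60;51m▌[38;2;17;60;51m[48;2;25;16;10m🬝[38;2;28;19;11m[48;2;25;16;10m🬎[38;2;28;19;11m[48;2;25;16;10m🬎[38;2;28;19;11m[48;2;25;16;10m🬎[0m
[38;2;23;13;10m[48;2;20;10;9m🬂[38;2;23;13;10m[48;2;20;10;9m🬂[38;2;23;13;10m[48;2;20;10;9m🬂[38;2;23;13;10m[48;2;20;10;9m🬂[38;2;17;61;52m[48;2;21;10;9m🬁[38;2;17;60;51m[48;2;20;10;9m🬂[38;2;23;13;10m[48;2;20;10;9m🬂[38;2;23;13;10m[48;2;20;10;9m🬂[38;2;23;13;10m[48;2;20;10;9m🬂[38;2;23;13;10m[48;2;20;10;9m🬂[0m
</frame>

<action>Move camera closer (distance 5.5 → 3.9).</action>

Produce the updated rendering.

<frame>
[38;2;47;42;17m[48;2;44;38;15m🬂[38;2;47;42;17m[48;2;44;38;15m🬂[38;2;47;42;17m[48;2;44;38;15m🬂[38;2;47;42;17m[48;2;44;38;15m🬂[38;2;47;42;17m[48;2;44;38;15m🬂[38;2;47;42;17m[48;2;44;38;15m🬂[38;2;47;42;17m[48;2;44;38;15m🬂[38;2;47;42;17m[48;2;44;38;15m🬂[38;2;47;42;17m[48;2;44;38;15m🬂[38;2;47;42;17m[48;2;44;38;15m🬂[0m
[38;2;41;34;15m[48;2;38;31;14m🬂[38;2;17;61;52m[48;2;39;32;14m🬦[38;2;41;34;15m[48;2;17;61;52m🬂[38;2;23;54;42m[48;2;44;153;132m🬲[38;2;44;153;132m[48;2;17;61;52m🬎[38;2;44;153;132m[48;2;17;61;52m🬎[38;2;44;153;132m[48;2;17;60;51m🬎[38;2;44;153;132m[48;2;17;60;51m🬂[38;2;41;34;15m[48;2;38;31;14m🬂[38;2;41;34;15m[48;2;38;31;14m🬂[0m
[38;2;34;26;13m[48;2;31;23;12m🬎[38;2;17;61;52m[48;2;33;25;12m▐[38;2;17;61;52m[48;2;17;61;52m [38;2;17;61;52m[48;2;17;61;52m [38;2;17;61;52m[48;2;17;61;52m [38;2;17;61;52m[48;2;17;61;52m [38;2;17;60;51m[48;2;17;60;51m [38;2;17;60;51m[48;2;17;60;51m [38;2;34;26;13m[48;2;31;23;12m🬎[38;2;34;26;13m[48;2;31;23;12m🬎[0m
[38;2;28;19;11m[48;2;25;16;10m🬎[38;2;28;19;11m[48;2;25;16;10m🬎[38;2;17;61;52m[48;2;17;61;52m [38;2;17;61;52m[48;2;17;61;52m [38;2;17;61;52m[48;2;17;61;52m [38;2;17;61;52m[48;2;17;61;52m [38;2;17;60;51m[48;2;17;60;51m [38;2;17;60;51m[48;2;25;16;10m🬝[38;2;28;19;11m[48;2;25;16;10m🬎[38;2;28;19;11m[48;2;25;16;10m🬎[0m
[38;2;23;13;10m[48;2;20;10;9m🬂[38;2;23;13;10m[48;2;20;10;9m🬂[38;2;17;61;52m[48;2;20;9;9m🬊[38;2;17;61;52m[48;2;20;9;9m🬎[38;2;17;61;52m[48;2;17;61;52m [38;2;17;61;52m[48;2;17;61;52m [38;2;17;60;51m[48;2;20;9;9m🬝[38;2;23;13;10m[48;2;20;10;9m🬂[38;2;23;13;10m[48;2;20;10;9m🬂[38;2;23;13;10m[48;2;20;10;9m🬂[0m
</frame>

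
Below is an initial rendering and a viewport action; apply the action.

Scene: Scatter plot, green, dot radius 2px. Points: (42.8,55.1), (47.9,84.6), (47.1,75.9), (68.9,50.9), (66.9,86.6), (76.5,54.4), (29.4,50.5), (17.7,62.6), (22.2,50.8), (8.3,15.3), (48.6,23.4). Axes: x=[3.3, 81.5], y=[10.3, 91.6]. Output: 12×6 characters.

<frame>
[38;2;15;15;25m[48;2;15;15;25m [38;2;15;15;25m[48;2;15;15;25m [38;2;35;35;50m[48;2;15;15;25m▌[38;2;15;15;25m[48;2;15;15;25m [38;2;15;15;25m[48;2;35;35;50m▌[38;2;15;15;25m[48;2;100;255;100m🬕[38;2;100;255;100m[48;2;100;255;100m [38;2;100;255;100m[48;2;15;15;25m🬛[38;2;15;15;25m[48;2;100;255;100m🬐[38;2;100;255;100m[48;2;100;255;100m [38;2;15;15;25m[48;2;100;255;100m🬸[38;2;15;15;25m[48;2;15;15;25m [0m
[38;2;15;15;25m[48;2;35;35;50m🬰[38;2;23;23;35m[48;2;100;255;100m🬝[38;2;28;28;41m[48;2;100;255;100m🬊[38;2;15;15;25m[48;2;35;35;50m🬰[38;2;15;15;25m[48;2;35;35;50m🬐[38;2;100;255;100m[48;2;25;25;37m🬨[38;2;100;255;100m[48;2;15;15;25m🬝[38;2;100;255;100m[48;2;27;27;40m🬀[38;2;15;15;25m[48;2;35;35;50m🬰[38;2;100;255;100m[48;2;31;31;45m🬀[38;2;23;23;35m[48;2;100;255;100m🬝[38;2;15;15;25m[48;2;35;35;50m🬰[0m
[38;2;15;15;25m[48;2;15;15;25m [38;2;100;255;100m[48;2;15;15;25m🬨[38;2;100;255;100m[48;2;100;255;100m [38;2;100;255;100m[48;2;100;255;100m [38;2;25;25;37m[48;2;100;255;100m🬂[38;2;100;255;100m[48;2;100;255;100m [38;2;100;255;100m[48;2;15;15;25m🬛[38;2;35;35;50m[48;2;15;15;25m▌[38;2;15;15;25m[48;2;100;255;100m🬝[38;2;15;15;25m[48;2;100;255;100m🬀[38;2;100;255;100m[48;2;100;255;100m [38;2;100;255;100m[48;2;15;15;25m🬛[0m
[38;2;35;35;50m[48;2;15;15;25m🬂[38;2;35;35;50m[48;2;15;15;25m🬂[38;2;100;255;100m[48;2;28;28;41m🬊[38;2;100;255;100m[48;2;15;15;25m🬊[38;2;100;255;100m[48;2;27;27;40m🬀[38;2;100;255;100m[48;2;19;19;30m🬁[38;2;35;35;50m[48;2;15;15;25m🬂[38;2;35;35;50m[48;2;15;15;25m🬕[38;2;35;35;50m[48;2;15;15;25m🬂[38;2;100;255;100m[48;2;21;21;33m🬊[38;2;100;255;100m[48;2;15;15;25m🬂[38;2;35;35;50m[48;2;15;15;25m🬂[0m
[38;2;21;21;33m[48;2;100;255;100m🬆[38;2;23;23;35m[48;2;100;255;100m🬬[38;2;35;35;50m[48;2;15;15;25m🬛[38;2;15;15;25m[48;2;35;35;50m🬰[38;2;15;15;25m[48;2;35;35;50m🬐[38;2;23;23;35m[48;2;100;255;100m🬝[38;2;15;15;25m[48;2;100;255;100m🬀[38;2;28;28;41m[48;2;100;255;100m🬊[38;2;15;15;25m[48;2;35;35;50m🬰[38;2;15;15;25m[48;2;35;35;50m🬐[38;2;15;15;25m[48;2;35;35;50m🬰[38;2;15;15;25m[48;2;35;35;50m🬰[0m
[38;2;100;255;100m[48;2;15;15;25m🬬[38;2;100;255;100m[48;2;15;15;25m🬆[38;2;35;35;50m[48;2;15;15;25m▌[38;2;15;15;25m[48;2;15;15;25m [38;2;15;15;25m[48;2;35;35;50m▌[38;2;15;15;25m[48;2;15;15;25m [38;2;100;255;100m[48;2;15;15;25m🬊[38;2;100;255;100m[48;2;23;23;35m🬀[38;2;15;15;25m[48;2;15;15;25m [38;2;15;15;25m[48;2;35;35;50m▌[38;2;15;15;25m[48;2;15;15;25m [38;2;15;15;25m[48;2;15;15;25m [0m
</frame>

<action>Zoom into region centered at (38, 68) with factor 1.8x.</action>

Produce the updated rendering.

<frame>
[38;2;15;15;25m[48;2;15;15;25m [38;2;15;15;25m[48;2;15;15;25m [38;2;35;35;50m[48;2;15;15;25m▌[38;2;15;15;25m[48;2;15;15;25m [38;2;15;15;25m[48;2;35;35;50m▌[38;2;15;15;25m[48;2;15;15;25m [38;2;15;15;25m[48;2;15;15;25m [38;2;28;28;41m[48;2;100;255;100m🬆[38;2;100;255;100m[48;2;15;15;25m🬺[38;2;27;27;40m[48;2;100;255;100m🬬[38;2;15;15;25m[48;2;15;15;25m [38;2;15;15;25m[48;2;15;15;25m [0m
[38;2;15;15;25m[48;2;35;35;50m🬰[38;2;15;15;25m[48;2;35;35;50m🬰[38;2;35;35;50m[48;2;15;15;25m🬛[38;2;15;15;25m[48;2;35;35;50m🬰[38;2;15;15;25m[48;2;35;35;50m🬐[38;2;15;15;25m[48;2;35;35;50m🬰[38;2;15;15;25m[48;2;35;35;50m🬰[38;2;35;35;50m[48;2;100;255;100m🬄[38;2;100;255;100m[48;2;100;255;100m [38;2;31;31;45m[48;2;100;255;100m🬬[38;2;15;15;25m[48;2;35;35;50m🬰[38;2;15;15;25m[48;2;35;35;50m🬰[0m
[38;2;15;15;25m[48;2;100;255;100m🬬[38;2;15;15;25m[48;2;15;15;25m [38;2;35;35;50m[48;2;15;15;25m▌[38;2;15;15;25m[48;2;15;15;25m [38;2;15;15;25m[48;2;35;35;50m▌[38;2;15;15;25m[48;2;15;15;25m [38;2;15;15;25m[48;2;15;15;25m [38;2;100;255;100m[48;2;27;27;40m🬁[38;2;100;255;100m[48;2;15;15;25m🬆[38;2;15;15;25m[48;2;35;35;50m▌[38;2;15;15;25m[48;2;15;15;25m [38;2;15;15;25m[48;2;15;15;25m [0m
[38;2;100;255;100m[48;2;100;255;100m [38;2;100;255;100m[48;2;23;23;35m🬃[38;2;35;35;50m[48;2;15;15;25m🬕[38;2;35;35;50m[48;2;15;15;25m🬂[38;2;35;35;50m[48;2;15;15;25m🬨[38;2;35;35;50m[48;2;15;15;25m🬂[38;2;35;35;50m[48;2;15;15;25m🬂[38;2;27;27;40m[48;2;100;255;100m🬬[38;2;35;35;50m[48;2;15;15;25m🬂[38;2;35;35;50m[48;2;15;15;25m🬨[38;2;35;35;50m[48;2;15;15;25m🬂[38;2;35;35;50m[48;2;15;15;25m🬂[0m
[38;2;100;255;100m[48;2;25;25;37m🬟[38;2;15;15;25m[48;2;100;255;100m🬀[38;2;28;28;41m[48;2;100;255;100m🬊[38;2;21;21;33m[48;2;100;255;100m🬊[38;2;15;15;25m[48;2;35;35;50m🬐[38;2;15;15;25m[48;2;35;35;50m🬰[38;2;15;15;25m[48;2;100;255;100m🬐[38;2;100;255;100m[48;2;100;255;100m [38;2;19;19;30m[48;2;100;255;100m🬸[38;2;15;15;25m[48;2;35;35;50m🬐[38;2;15;15;25m[48;2;35;35;50m🬰[38;2;15;15;25m[48;2;35;35;50m🬰[0m
[38;2;15;15;25m[48;2;15;15;25m [38;2;100;255;100m[48;2;15;15;25m🬊[38;2;100;255;100m[48;2;28;28;41m🬊[38;2;100;255;100m[48;2;15;15;25m🬝[38;2;100;255;100m[48;2;27;27;40m🬀[38;2;15;15;25m[48;2;15;15;25m [38;2;15;15;25m[48;2;15;15;25m [38;2;100;255;100m[48;2;23;23;35m🬀[38;2;15;15;25m[48;2;15;15;25m [38;2;15;15;25m[48;2;35;35;50m▌[38;2;15;15;25m[48;2;15;15;25m [38;2;15;15;25m[48;2;15;15;25m [0m
</frame>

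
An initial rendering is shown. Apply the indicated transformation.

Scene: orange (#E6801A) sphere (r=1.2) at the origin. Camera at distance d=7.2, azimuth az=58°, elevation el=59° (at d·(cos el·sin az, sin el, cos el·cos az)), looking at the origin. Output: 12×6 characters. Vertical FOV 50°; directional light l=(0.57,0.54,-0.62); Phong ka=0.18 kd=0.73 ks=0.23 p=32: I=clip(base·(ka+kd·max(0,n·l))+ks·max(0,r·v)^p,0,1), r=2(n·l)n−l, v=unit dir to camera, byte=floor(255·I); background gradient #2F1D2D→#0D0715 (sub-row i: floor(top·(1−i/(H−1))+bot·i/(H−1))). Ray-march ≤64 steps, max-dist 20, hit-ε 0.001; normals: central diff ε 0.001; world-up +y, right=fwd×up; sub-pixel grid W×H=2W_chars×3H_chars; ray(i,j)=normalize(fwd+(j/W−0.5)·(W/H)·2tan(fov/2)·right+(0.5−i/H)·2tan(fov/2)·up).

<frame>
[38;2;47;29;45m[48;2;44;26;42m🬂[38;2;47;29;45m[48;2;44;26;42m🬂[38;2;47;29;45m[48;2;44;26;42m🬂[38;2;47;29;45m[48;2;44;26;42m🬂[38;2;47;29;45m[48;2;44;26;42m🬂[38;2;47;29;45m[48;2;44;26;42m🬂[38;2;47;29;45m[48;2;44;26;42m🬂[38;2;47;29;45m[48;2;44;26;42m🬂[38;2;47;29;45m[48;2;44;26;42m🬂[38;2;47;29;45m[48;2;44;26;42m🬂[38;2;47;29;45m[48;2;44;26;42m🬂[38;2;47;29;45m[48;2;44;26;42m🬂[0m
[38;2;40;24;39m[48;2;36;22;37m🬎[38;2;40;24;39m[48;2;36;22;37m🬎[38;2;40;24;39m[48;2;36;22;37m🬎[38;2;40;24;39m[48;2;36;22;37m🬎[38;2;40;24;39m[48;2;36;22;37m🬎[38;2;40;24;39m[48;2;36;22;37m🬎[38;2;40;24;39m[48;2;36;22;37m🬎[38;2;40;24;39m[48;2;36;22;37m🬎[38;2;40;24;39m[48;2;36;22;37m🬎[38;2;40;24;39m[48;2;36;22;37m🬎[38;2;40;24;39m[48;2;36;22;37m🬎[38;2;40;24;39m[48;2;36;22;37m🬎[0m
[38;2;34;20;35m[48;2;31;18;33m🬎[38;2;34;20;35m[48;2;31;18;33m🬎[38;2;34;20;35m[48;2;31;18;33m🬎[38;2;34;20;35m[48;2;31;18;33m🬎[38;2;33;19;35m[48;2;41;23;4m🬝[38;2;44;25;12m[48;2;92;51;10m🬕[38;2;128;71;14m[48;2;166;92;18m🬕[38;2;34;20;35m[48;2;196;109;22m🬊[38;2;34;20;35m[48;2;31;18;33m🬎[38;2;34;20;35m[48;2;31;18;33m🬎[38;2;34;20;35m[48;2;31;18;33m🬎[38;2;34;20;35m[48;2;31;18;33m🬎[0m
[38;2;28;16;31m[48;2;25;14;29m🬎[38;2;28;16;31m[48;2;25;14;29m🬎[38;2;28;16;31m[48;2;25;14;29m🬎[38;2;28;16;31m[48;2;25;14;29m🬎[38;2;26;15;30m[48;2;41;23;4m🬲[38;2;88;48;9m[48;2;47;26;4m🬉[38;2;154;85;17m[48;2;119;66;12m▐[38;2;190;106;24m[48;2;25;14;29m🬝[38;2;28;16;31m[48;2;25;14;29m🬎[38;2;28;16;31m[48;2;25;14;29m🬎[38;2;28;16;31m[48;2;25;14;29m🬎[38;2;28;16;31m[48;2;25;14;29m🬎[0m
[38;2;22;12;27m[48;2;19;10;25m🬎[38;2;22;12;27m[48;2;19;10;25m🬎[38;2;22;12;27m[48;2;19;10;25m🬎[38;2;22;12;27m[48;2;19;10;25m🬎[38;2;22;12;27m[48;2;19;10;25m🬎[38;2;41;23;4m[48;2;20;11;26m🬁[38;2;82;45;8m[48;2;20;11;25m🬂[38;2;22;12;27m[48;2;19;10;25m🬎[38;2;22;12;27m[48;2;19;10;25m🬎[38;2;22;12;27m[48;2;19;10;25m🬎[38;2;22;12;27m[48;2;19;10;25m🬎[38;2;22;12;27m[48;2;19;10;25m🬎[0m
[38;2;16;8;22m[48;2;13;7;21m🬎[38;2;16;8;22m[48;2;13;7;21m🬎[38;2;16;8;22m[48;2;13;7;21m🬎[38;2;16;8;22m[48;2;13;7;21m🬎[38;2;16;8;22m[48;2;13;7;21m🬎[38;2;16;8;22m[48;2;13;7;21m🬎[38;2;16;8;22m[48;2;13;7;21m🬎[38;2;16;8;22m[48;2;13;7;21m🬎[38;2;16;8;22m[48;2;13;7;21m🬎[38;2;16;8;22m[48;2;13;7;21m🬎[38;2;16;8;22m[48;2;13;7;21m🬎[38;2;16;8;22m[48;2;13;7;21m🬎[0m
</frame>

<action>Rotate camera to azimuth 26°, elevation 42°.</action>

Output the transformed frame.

<frame>
[38;2;47;29;45m[48;2;44;26;42m🬂[38;2;47;29;45m[48;2;44;26;42m🬂[38;2;47;29;45m[48;2;44;26;42m🬂[38;2;47;29;45m[48;2;44;26;42m🬂[38;2;47;29;45m[48;2;44;26;42m🬂[38;2;47;29;45m[48;2;44;26;42m🬂[38;2;47;29;45m[48;2;44;26;42m🬂[38;2;47;29;45m[48;2;44;26;42m🬂[38;2;47;29;45m[48;2;44;26;42m🬂[38;2;47;29;45m[48;2;44;26;42m🬂[38;2;47;29;45m[48;2;44;26;42m🬂[38;2;47;29;45m[48;2;44;26;42m🬂[0m
[38;2;40;24;39m[48;2;36;22;37m🬎[38;2;40;24;39m[48;2;36;22;37m🬎[38;2;40;24;39m[48;2;36;22;37m🬎[38;2;40;24;39m[48;2;36;22;37m🬎[38;2;40;24;39m[48;2;36;22;37m🬎[38;2;40;24;39m[48;2;36;22;37m🬎[38;2;40;24;39m[48;2;36;22;37m🬎[38;2;40;24;39m[48;2;36;22;37m🬎[38;2;40;24;39m[48;2;36;22;37m🬎[38;2;40;24;39m[48;2;36;22;37m🬎[38;2;40;24;39m[48;2;36;22;37m🬎[38;2;40;24;39m[48;2;36;22;37m🬎[0m
[38;2;34;20;35m[48;2;31;18;33m🬎[38;2;34;20;35m[48;2;31;18;33m🬎[38;2;34;20;35m[48;2;31;18;33m🬎[38;2;34;20;35m[48;2;31;18;33m🬎[38;2;33;19;35m[48;2;41;23;4m🬝[38;2;42;24;12m[48;2;89;49;9m🬲[38;2;155;86;18m[48;2;108;60;12m🬊[38;2;34;20;35m[48;2;189;110;30m🬊[38;2;34;20;35m[48;2;31;18;33m🬎[38;2;34;20;35m[48;2;31;18;33m🬎[38;2;34;20;35m[48;2;31;18;33m🬎[38;2;34;20;35m[48;2;31;18;33m🬎[0m
[38;2;28;16;31m[48;2;25;14;29m🬎[38;2;28;16;31m[48;2;25;14;29m🬎[38;2;28;16;31m[48;2;25;14;29m🬎[38;2;28;16;31m[48;2;25;14;29m🬎[38;2;26;15;30m[48;2;41;23;4m🬲[38;2;41;23;4m[48;2;41;23;4m [38;2;97;54;10m[48;2;51;28;5m🬁[38;2;133;73;14m[48;2;48;26;18m🬎[38;2;28;16;31m[48;2;25;14;29m🬎[38;2;28;16;31m[48;2;25;14;29m🬎[38;2;28;16;31m[48;2;25;14;29m🬎[38;2;28;16;31m[48;2;25;14;29m🬎[0m
[38;2;22;12;27m[48;2;19;10;25m🬎[38;2;22;12;27m[48;2;19;10;25m🬎[38;2;22;12;27m[48;2;19;10;25m🬎[38;2;22;12;27m[48;2;19;10;25m🬎[38;2;22;12;27m[48;2;19;10;25m🬎[38;2;41;23;4m[48;2;20;11;26m🬁[38;2;41;23;4m[48;2;20;11;25m🬂[38;2;22;12;27m[48;2;19;10;25m🬎[38;2;22;12;27m[48;2;19;10;25m🬎[38;2;22;12;27m[48;2;19;10;25m🬎[38;2;22;12;27m[48;2;19;10;25m🬎[38;2;22;12;27m[48;2;19;10;25m🬎[0m
[38;2;16;8;22m[48;2;13;7;21m🬎[38;2;16;8;22m[48;2;13;7;21m🬎[38;2;16;8;22m[48;2;13;7;21m🬎[38;2;16;8;22m[48;2;13;7;21m🬎[38;2;16;8;22m[48;2;13;7;21m🬎[38;2;16;8;22m[48;2;13;7;21m🬎[38;2;16;8;22m[48;2;13;7;21m🬎[38;2;16;8;22m[48;2;13;7;21m🬎[38;2;16;8;22m[48;2;13;7;21m🬎[38;2;16;8;22m[48;2;13;7;21m🬎[38;2;16;8;22m[48;2;13;7;21m🬎[38;2;16;8;22m[48;2;13;7;21m🬎[0m
</frame>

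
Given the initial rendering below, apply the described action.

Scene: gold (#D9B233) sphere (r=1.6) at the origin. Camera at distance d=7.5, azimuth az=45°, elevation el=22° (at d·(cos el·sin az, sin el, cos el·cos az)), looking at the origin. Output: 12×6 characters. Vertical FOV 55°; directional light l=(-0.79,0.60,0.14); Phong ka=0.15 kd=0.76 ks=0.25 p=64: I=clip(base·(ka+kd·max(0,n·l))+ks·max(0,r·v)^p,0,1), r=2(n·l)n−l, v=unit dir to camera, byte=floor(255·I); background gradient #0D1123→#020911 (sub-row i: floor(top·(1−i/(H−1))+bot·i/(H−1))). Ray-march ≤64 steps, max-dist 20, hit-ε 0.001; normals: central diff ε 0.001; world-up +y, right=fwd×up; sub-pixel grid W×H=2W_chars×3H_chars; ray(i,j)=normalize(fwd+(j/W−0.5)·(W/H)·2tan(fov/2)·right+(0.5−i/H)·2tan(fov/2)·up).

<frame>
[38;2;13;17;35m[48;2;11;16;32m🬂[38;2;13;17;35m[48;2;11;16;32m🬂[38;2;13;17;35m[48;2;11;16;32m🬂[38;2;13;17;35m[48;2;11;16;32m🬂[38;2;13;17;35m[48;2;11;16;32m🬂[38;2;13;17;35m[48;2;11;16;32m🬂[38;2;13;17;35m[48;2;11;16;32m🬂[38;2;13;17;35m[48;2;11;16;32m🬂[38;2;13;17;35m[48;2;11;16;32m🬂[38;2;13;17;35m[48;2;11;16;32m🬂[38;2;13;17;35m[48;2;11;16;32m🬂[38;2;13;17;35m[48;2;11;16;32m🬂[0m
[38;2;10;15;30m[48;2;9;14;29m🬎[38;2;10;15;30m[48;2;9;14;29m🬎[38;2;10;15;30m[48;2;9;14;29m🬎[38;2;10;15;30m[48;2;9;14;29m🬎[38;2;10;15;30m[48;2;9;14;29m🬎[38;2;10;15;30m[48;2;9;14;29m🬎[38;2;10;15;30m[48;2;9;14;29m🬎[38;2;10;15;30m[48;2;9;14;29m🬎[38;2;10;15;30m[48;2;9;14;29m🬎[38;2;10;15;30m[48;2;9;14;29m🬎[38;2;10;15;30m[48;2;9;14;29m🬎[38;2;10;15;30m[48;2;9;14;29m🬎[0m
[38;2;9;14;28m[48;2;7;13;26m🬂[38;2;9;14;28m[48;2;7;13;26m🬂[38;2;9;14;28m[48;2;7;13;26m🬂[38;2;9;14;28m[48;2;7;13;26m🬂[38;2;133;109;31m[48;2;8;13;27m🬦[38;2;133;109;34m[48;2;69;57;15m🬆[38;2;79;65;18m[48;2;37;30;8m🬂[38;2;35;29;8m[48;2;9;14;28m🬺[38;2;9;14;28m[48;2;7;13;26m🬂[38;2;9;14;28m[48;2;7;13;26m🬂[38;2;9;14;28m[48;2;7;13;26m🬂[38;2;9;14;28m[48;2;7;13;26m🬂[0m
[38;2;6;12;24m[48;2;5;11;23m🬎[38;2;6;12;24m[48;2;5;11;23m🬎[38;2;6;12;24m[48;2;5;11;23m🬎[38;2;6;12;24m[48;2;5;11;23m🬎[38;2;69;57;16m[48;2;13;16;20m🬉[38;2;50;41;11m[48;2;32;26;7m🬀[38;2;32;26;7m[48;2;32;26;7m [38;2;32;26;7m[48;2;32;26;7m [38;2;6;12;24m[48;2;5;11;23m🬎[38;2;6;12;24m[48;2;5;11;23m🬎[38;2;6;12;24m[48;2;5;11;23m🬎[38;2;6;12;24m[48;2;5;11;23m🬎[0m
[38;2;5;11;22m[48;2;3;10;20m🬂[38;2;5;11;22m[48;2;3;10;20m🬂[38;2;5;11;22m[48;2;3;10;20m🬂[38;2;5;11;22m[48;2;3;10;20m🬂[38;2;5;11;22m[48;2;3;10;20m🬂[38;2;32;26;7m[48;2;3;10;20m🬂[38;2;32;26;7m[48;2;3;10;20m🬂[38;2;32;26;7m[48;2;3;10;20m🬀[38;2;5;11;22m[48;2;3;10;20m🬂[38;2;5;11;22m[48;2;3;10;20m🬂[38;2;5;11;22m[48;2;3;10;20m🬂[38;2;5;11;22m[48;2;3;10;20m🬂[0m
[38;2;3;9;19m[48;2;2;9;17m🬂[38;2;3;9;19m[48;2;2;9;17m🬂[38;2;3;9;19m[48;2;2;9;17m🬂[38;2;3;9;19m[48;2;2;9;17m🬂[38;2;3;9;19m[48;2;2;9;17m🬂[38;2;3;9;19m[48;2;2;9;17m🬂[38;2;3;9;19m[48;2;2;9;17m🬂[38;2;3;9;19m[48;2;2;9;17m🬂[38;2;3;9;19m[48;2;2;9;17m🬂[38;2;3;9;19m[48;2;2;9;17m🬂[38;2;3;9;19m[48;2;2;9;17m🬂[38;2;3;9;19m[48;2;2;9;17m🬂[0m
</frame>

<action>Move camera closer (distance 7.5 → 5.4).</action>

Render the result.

<frame>
[38;2;13;17;35m[48;2;11;16;32m🬂[38;2;13;17;35m[48;2;11;16;32m🬂[38;2;13;17;35m[48;2;11;16;32m🬂[38;2;13;17;35m[48;2;11;16;32m🬂[38;2;13;17;35m[48;2;11;16;32m🬂[38;2;13;17;35m[48;2;11;16;32m🬂[38;2;13;17;35m[48;2;11;16;32m🬂[38;2;13;17;35m[48;2;11;16;32m🬂[38;2;13;17;35m[48;2;11;16;32m🬂[38;2;13;17;35m[48;2;11;16;32m🬂[38;2;13;17;35m[48;2;11;16;32m🬂[38;2;13;17;35m[48;2;11;16;32m🬂[0m
[38;2;10;15;30m[48;2;9;14;29m🬎[38;2;10;15;30m[48;2;9;14;29m🬎[38;2;10;15;30m[48;2;9;14;29m🬎[38;2;10;15;30m[48;2;9;14;29m🬎[38;2;10;14;30m[48;2;142;117;34m🬝[38;2;10;15;30m[48;2;115;94;28m🬆[38;2;11;15;31m[48;2;85;69;19m🬂[38;2;10;15;30m[48;2;42;34;9m🬎[38;2;10;15;30m[48;2;9;14;29m🬎[38;2;10;15;30m[48;2;9;14;29m🬎[38;2;10;15;30m[48;2;9;14;29m🬎[38;2;10;15;30m[48;2;9;14;29m🬎[0m
[38;2;9;14;28m[48;2;7;13;26m🬂[38;2;9;14;28m[48;2;7;13;26m🬂[38;2;9;14;28m[48;2;7;13;26m🬂[38;2;8;13;27m[48;2;122;100;28m🬝[38;2;131;110;39m[48;2;80;66;18m🬆[38;2;75;61;17m[48;2;43;35;9m🬆[38;2;54;44;12m[48;2;33;27;7m🬀[38;2;32;26;7m[48;2;32;26;7m [38;2;32;26;7m[48;2;8;13;27m🬲[38;2;9;14;28m[48;2;7;13;26m🬂[38;2;9;14;28m[48;2;7;13;26m🬂[38;2;9;14;28m[48;2;7;13;26m🬂[0m
[38;2;6;12;24m[48;2;5;11;23m🬎[38;2;6;12;24m[48;2;5;11;23m🬎[38;2;6;12;24m[48;2;5;11;23m🬎[38;2;90;74;21m[48;2;5;11;23m🬉[38;2;61;50;14m[48;2;37;30;8m🬄[38;2;32;26;7m[48;2;32;26;7m [38;2;32;26;7m[48;2;32;26;7m [38;2;32;26;7m[48;2;32;26;7m [38;2;32;26;7m[48;2;5;11;23m🬝[38;2;6;12;24m[48;2;5;11;23m🬎[38;2;6;12;24m[48;2;5;11;23m🬎[38;2;6;12;24m[48;2;5;11;23m🬎[0m
[38;2;5;11;22m[48;2;3;10;20m🬂[38;2;5;11;22m[48;2;3;10;20m🬂[38;2;5;11;22m[48;2;3;10;20m🬂[38;2;5;11;22m[48;2;3;10;20m🬂[38;2;32;26;7m[48;2;3;10;20m🬊[38;2;32;26;7m[48;2;3;10;20m🬬[38;2;32;26;7m[48;2;32;26;7m [38;2;32;26;7m[48;2;3;10;20m🬎[38;2;32;26;7m[48;2;3;10;20m🬀[38;2;5;11;22m[48;2;3;10;20m🬂[38;2;5;11;22m[48;2;3;10;20m🬂[38;2;5;11;22m[48;2;3;10;20m🬂[0m
[38;2;3;9;19m[48;2;2;9;17m🬂[38;2;3;9;19m[48;2;2;9;17m🬂[38;2;3;9;19m[48;2;2;9;17m🬂[38;2;3;9;19m[48;2;2;9;17m🬂[38;2;3;9;19m[48;2;2;9;17m🬂[38;2;3;9;19m[48;2;2;9;17m🬂[38;2;3;9;19m[48;2;2;9;17m🬂[38;2;3;9;19m[48;2;2;9;17m🬂[38;2;3;9;19m[48;2;2;9;17m🬂[38;2;3;9;19m[48;2;2;9;17m🬂[38;2;3;9;19m[48;2;2;9;17m🬂[38;2;3;9;19m[48;2;2;9;17m🬂[0m
</frame>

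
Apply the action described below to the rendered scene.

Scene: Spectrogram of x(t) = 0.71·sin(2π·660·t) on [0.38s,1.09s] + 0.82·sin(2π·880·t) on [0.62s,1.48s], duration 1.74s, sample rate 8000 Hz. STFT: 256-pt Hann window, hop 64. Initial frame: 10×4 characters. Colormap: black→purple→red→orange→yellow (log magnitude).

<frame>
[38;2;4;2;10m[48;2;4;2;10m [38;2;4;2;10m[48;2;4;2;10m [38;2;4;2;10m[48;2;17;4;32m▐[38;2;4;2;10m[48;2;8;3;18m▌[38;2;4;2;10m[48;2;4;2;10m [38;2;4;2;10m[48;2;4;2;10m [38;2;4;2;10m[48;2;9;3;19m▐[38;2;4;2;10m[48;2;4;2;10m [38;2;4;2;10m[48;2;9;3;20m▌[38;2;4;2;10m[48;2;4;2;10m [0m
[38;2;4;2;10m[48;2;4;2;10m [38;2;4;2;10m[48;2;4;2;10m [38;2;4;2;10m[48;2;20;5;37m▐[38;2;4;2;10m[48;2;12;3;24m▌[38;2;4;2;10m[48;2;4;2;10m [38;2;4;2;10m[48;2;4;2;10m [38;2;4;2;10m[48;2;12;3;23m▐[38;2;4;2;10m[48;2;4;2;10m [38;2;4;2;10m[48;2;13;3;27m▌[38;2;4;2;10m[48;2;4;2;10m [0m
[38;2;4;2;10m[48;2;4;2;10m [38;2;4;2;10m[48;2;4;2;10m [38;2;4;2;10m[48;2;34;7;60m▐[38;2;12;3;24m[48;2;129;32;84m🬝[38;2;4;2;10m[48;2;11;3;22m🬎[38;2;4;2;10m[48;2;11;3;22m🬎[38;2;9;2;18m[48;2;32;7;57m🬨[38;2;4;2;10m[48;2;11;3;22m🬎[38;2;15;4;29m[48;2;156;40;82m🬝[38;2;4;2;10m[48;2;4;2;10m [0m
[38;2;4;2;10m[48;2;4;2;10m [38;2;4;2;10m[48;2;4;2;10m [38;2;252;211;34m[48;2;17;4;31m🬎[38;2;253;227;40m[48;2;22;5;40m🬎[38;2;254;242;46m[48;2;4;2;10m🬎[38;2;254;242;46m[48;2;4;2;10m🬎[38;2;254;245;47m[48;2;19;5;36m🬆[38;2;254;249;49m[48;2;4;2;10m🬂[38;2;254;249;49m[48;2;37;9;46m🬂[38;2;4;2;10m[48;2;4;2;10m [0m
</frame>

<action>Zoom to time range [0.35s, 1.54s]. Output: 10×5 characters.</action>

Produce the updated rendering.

<frame>
[38;2;4;2;10m[48;2;18;5;34m▐[38;2;4;2;10m[48;2;4;2;10m [38;2;4;2;10m[48;2;9;3;19m▐[38;2;4;2;10m[48;2;4;2;10m [38;2;4;2;10m[48;2;4;2;10m [38;2;4;2;10m[48;2;4;2;10m [38;2;4;2;10m[48;2;9;3;18m▐[38;2;4;2;10m[48;2;4;2;10m [38;2;4;2;10m[48;2;4;2;10m [38;2;4;2;10m[48;2;9;3;19m▌[0m
[38;2;4;2;10m[48;2;20;5;38m▐[38;2;4;2;10m[48;2;4;2;10m [38;2;4;2;10m[48;2;11;3;22m▐[38;2;4;2;10m[48;2;4;2;10m [38;2;4;2;10m[48;2;4;2;10m [38;2;4;2;10m[48;2;4;2;10m [38;2;4;2;10m[48;2;10;3;20m▐[38;2;4;2;10m[48;2;4;2;10m [38;2;4;2;10m[48;2;4;2;10m [38;2;4;2;10m[48;2;11;3;22m▌[0m
[38;2;4;2;10m[48;2;26;6;46m▐[38;2;4;2;10m[48;2;4;2;10m [38;2;4;2;10m[48;2;18;5;34m▐[38;2;4;2;10m[48;2;4;2;10m [38;2;4;2;10m[48;2;4;2;10m [38;2;4;2;10m[48;2;4;2;10m [38;2;4;2;10m[48;2;14;3;27m▐[38;2;4;2;10m[48;2;4;2;10m [38;2;4;2;10m[48;2;4;2;10m [38;2;4;2;10m[48;2;18;5;34m▌[0m
[38;2;18;4;34m[48;2;119;30;85m🬬[38;2;4;2;10m[48;2;6;2;14m🬎[38;2;29;7;42m[48;2;254;249;49m🬎[38;2;4;2;11m[48;2;254;249;49m🬎[38;2;4;2;11m[48;2;254;249;49m🬎[38;2;4;2;11m[48;2;254;249;49m🬎[38;2;15;4;29m[48;2;254;249;49m🬎[38;2;4;2;11m[48;2;254;249;49m🬎[38;2;4;2;11m[48;2;254;249;49m🬎[38;2;29;7;42m[48;2;254;249;49m🬎[0m
[38;2;254;236;44m[48;2;37;9;39m🬂[38;2;254;236;44m[48;2;5;2;12m🬂[38;2;254;236;44m[48;2;28;6;47m🬂[38;2;254;236;44m[48;2;5;2;12m🬂[38;2;254;236;44m[48;2;5;2;12m🬂[38;2;254;236;44m[48;2;5;2;12m🬂[38;2;254;236;44m[48;2;37;9;42m🬀[38;2;15;4;29m[48;2;4;2;10m🬂[38;2;15;4;29m[48;2;4;2;10m🬂[38;2;187;48;80m[48;2;24;6;42m🬁[0m
</frame>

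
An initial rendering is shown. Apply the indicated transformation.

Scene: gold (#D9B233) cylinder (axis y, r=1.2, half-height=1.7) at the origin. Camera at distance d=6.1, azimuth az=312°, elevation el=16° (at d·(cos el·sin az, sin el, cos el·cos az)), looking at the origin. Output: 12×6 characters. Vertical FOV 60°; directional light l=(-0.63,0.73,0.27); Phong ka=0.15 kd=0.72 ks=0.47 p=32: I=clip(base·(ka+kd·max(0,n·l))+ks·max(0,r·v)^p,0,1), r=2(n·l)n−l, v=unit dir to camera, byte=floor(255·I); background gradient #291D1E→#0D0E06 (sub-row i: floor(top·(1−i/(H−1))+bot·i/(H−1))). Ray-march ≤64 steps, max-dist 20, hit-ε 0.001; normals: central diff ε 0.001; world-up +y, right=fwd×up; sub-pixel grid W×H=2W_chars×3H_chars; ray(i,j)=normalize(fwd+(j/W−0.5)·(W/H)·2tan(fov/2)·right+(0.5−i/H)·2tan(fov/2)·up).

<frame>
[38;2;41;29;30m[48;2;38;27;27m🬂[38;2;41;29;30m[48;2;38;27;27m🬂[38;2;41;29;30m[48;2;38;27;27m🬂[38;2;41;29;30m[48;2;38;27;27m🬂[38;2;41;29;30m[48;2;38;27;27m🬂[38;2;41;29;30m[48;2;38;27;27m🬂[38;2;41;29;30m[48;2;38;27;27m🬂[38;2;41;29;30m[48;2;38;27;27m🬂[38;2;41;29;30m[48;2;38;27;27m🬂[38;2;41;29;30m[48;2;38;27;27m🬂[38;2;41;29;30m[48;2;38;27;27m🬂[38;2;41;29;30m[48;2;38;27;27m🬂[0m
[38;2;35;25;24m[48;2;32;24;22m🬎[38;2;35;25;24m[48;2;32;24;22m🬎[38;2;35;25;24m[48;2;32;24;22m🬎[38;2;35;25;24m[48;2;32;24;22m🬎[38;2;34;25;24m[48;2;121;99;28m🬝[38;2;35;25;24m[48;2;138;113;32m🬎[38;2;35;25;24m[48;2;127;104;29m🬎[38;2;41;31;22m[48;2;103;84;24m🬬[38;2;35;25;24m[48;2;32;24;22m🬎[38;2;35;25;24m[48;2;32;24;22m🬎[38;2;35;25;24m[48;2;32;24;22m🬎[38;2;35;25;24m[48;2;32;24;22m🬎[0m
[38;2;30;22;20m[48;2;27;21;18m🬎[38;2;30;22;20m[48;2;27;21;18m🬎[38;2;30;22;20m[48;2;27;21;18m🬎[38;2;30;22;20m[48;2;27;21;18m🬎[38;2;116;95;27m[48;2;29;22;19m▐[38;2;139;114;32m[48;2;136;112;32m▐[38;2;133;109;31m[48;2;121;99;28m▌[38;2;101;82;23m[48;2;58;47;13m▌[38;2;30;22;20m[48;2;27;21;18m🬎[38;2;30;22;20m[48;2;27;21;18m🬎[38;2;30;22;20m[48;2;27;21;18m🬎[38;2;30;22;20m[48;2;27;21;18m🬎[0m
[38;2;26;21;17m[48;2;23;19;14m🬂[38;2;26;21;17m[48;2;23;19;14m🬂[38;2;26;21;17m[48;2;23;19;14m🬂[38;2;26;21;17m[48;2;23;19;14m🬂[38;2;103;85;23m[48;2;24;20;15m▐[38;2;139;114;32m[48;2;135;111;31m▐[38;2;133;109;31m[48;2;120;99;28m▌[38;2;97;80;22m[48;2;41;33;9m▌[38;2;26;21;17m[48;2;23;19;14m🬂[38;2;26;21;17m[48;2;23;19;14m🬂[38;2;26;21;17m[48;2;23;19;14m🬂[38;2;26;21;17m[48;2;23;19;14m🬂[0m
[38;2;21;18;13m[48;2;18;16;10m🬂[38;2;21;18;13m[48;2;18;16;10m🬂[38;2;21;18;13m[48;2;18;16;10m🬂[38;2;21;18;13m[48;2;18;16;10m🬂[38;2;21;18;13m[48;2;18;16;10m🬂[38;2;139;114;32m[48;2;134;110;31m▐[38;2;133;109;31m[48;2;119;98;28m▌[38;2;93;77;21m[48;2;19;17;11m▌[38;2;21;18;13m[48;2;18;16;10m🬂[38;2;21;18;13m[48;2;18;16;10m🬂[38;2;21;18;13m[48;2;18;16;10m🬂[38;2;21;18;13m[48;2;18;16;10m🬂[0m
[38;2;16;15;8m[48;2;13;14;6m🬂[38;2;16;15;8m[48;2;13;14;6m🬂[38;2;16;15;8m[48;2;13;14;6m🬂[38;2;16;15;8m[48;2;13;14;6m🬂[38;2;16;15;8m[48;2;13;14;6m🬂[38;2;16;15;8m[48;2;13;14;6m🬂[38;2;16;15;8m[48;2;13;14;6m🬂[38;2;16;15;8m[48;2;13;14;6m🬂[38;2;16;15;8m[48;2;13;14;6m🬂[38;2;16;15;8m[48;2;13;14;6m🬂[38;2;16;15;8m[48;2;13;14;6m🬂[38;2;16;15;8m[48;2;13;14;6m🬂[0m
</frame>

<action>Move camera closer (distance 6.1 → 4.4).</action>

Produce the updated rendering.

<frame>
[38;2;41;29;30m[48;2;38;27;27m🬂[38;2;41;29;30m[48;2;38;27;27m🬂[38;2;41;29;30m[48;2;38;27;27m🬂[38;2;41;29;30m[48;2;38;27;27m🬂[38;2;40;28;29m[48;2;134;110;31m🬎[38;2;40;28;29m[48;2;138;113;32m🬎[38;2;40;28;29m[48;2;130;106;30m🬎[38;2;40;28;29m[48;2;111;91;25m🬎[38;2;86;71;20m[48;2;39;28;28m🬏[38;2;41;29;30m[48;2;38;27;27m🬂[38;2;41;29;30m[48;2;38;27;27m🬂[38;2;41;29;30m[48;2;38;27;27m🬂[0m
[38;2;35;25;24m[48;2;32;24;22m🬎[38;2;35;25;24m[48;2;32;24;22m🬎[38;2;35;25;24m[48;2;32;24;22m🬎[38;2;35;25;24m[48;2;32;24;22m🬎[38;2;137;112;32m[48;2;130;106;30m▐[38;2;139;114;32m[48;2;138;113;32m▌[38;2;133;109;31m[48;2;127;104;29m▌[38;2;117;96;27m[48;2;104;85;24m▌[38;2;82;67;19m[48;2;34;25;23m▌[38;2;35;25;24m[48;2;32;24;22m🬎[38;2;35;25;24m[48;2;32;24;22m🬎[38;2;35;25;24m[48;2;32;24;22m🬎[0m
[38;2;30;22;20m[48;2;27;21;18m🬎[38;2;30;22;20m[48;2;27;21;18m🬎[38;2;30;22;20m[48;2;27;21;18m🬎[38;2;30;22;20m[48;2;27;21;18m🬎[38;2;136;112;32m[48;2;126;103;29m▐[38;2;139;114;32m[48;2;138;113;32m▌[38;2;133;109;31m[48;2;126;103;29m▌[38;2;116;95;27m[48;2;101;83;23m▌[38;2;75;62;17m[48;2;29;22;19m▌[38;2;30;22;20m[48;2;27;21;18m🬎[38;2;30;22;20m[48;2;27;21;18m🬎[38;2;30;22;20m[48;2;27;21;18m🬎[0m
[38;2;26;21;17m[48;2;23;19;14m🬂[38;2;26;21;17m[48;2;23;19;14m🬂[38;2;26;21;17m[48;2;23;19;14m🬂[38;2;26;21;17m[48;2;23;19;14m🬂[38;2;135;111;31m[48;2;121;99;28m▐[38;2;139;114;32m[48;2;138;113;32m▌[38;2;133;109;31m[48;2;126;103;29m▌[38;2;114;94;26m[48;2;98;80;22m▌[38;2;66;54;15m[48;2;24;20;15m▌[38;2;26;21;17m[48;2;23;19;14m🬂[38;2;26;21;17m[48;2;23;19;14m🬂[38;2;26;21;17m[48;2;23;19;14m🬂[0m
[38;2;21;18;13m[48;2;18;16;10m🬂[38;2;21;18;13m[48;2;18;16;10m🬂[38;2;21;18;13m[48;2;18;16;10m🬂[38;2;21;18;13m[48;2;18;16;10m🬂[38;2;134;110;31m[48;2;110;90;25m▐[38;2;139;114;32m[48;2;138;113;32m▌[38;2;133;109;31m[48;2;125;103;29m▌[38;2;113;92;26m[48;2;93;77;21m▌[38;2;49;40;11m[48;2;19;17;11m▌[38;2;21;18;13m[48;2;18;16;10m🬂[38;2;21;18;13m[48;2;18;16;10m🬂[38;2;21;18;13m[48;2;18;16;10m🬂[0m
[38;2;16;15;8m[48;2;13;14;6m🬂[38;2;16;15;8m[48;2;13;14;6m🬂[38;2;16;15;8m[48;2;13;14;6m🬂[38;2;16;15;8m[48;2;13;14;6m🬂[38;2;132;109;31m[48;2;14;14;6m🬉[38;2;138;113;32m[48;2;13;14;6m🬬[38;2;133;109;31m[48;2;125;102;29m▌[38;2;100;82;23m[48;2;13;14;6m🬎[38;2;16;15;8m[48;2;13;14;6m🬂[38;2;16;15;8m[48;2;13;14;6m🬂[38;2;16;15;8m[48;2;13;14;6m🬂[38;2;16;15;8m[48;2;13;14;6m🬂[0m
</frame>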